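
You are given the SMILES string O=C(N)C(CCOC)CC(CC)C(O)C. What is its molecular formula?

Walk through each heavy atom and fill implicit hydrogens from standard valence (C 4, N 3, O 2, S 2, halogen 1):
  atom 1: O, bond orders sum to 2 (valence 2) → 0 H
  atom 2: C, bond orders sum to 4 (valence 4) → 0 H
  atom 3: N, bond orders sum to 1 (valence 3) → 2 H
  atom 4: C, bond orders sum to 3 (valence 4) → 1 H
  atom 5: C, bond orders sum to 2 (valence 4) → 2 H
  atom 6: C, bond orders sum to 2 (valence 4) → 2 H
  atom 7: O, bond orders sum to 2 (valence 2) → 0 H
  atom 8: C, bond orders sum to 1 (valence 4) → 3 H
  atom 9: C, bond orders sum to 2 (valence 4) → 2 H
  atom 10: C, bond orders sum to 3 (valence 4) → 1 H
  atom 11: C, bond orders sum to 2 (valence 4) → 2 H
  atom 12: C, bond orders sum to 1 (valence 4) → 3 H
  atom 13: C, bond orders sum to 3 (valence 4) → 1 H
  atom 14: O, bond orders sum to 1 (valence 2) → 1 H
  atom 15: C, bond orders sum to 1 (valence 4) → 3 H
Totals → C:11, H:23, N:1, O:3.
In Hill order: C11H23NO3.

C11H23NO3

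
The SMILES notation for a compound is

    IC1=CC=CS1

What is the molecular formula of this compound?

C4H3IS

Walk through each heavy atom and fill implicit hydrogens from standard valence (C 4, N 3, O 2, S 2, halogen 1):
  atom 1: I (halogen, monovalent) → 0 H
  atom 2: C, bond orders sum to 4 (valence 4) → 0 H
  atom 3: C, bond orders sum to 3 (valence 4) → 1 H
  atom 4: C, bond orders sum to 3 (valence 4) → 1 H
  atom 5: C, bond orders sum to 3 (valence 4) → 1 H
  atom 6: S, bond orders sum to 2 (valence 2) → 0 H
Totals → C:4, H:3, I:1, S:1.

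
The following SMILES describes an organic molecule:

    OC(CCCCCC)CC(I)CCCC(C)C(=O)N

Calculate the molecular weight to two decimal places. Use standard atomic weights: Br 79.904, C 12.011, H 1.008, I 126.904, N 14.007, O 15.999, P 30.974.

383.31 g/mol

First, the molecular formula is C15H30INO2 (counting implicit H from valence).
  C: 15 × 12.011 = 180.165
  H: 30 × 1.008 = 30.240
  I: 1 × 126.904 = 126.904
  N: 1 × 14.007 = 14.007
  O: 2 × 15.999 = 31.998
Sum: 15×12.011 + 30×1.008 + 1×126.904 + 1×14.007 + 2×15.999 = 383.314 → 383.31 g/mol.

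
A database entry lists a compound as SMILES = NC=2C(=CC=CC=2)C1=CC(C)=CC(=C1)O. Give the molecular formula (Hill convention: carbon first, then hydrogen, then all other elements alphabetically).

C13H13NO

Walk through each heavy atom and fill implicit hydrogens from standard valence (C 4, N 3, O 2, S 2, halogen 1):
  atom 1: N, bond orders sum to 1 (valence 3) → 2 H
  atom 2: C, bond orders sum to 4 (valence 4) → 0 H
  atom 3: C, bond orders sum to 4 (valence 4) → 0 H
  atom 4: C, bond orders sum to 3 (valence 4) → 1 H
  atom 5: C, bond orders sum to 3 (valence 4) → 1 H
  atom 6: C, bond orders sum to 3 (valence 4) → 1 H
  atom 7: C, bond orders sum to 3 (valence 4) → 1 H
  atom 8: C, bond orders sum to 4 (valence 4) → 0 H
  atom 9: C, bond orders sum to 3 (valence 4) → 1 H
  atom 10: C, bond orders sum to 4 (valence 4) → 0 H
  atom 11: C, bond orders sum to 1 (valence 4) → 3 H
  atom 12: C, bond orders sum to 3 (valence 4) → 1 H
  atom 13: C, bond orders sum to 4 (valence 4) → 0 H
  atom 14: C, bond orders sum to 3 (valence 4) → 1 H
  atom 15: O, bond orders sum to 1 (valence 2) → 1 H
Totals → C:13, H:13, N:1, O:1.
In Hill order: C13H13NO.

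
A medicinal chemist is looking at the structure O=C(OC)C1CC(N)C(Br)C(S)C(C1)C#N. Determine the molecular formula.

C10H15BrN2O2S

Walk through each heavy atom and fill implicit hydrogens from standard valence (C 4, N 3, O 2, S 2, halogen 1):
  atom 1: O, bond orders sum to 2 (valence 2) → 0 H
  atom 2: C, bond orders sum to 4 (valence 4) → 0 H
  atom 3: O, bond orders sum to 2 (valence 2) → 0 H
  atom 4: C, bond orders sum to 1 (valence 4) → 3 H
  atom 5: C, bond orders sum to 3 (valence 4) → 1 H
  atom 6: C, bond orders sum to 2 (valence 4) → 2 H
  atom 7: C, bond orders sum to 3 (valence 4) → 1 H
  atom 8: N, bond orders sum to 1 (valence 3) → 2 H
  atom 9: C, bond orders sum to 3 (valence 4) → 1 H
  atom 10: Br (halogen, monovalent) → 0 H
  atom 11: C, bond orders sum to 3 (valence 4) → 1 H
  atom 12: S, bond orders sum to 1 (valence 2) → 1 H
  atom 13: C, bond orders sum to 3 (valence 4) → 1 H
  atom 14: C, bond orders sum to 2 (valence 4) → 2 H
  atom 15: C, bond orders sum to 4 (valence 4) → 0 H
  atom 16: N, bond orders sum to 3 (valence 3) → 0 H
Totals → C:10, H:15, Br:1, N:2, O:2, S:1.
In Hill order: C10H15BrN2O2S.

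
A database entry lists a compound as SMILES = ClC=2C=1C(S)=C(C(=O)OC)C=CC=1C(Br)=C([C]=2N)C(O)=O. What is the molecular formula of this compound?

Walk through each heavy atom and fill implicit hydrogens from standard valence (C 4, N 3, O 2, S 2, halogen 1):
  atom 1: Cl (halogen, monovalent) → 0 H
  atom 2: C, bond orders sum to 4 (valence 4) → 0 H
  atom 3: C, bond orders sum to 4 (valence 4) → 0 H
  atom 4: C, bond orders sum to 4 (valence 4) → 0 H
  atom 5: S, bond orders sum to 1 (valence 2) → 1 H
  atom 6: C, bond orders sum to 4 (valence 4) → 0 H
  atom 7: C, bond orders sum to 4 (valence 4) → 0 H
  atom 8: O, bond orders sum to 2 (valence 2) → 0 H
  atom 9: O, bond orders sum to 2 (valence 2) → 0 H
  atom 10: C, bond orders sum to 1 (valence 4) → 3 H
  atom 11: C, bond orders sum to 3 (valence 4) → 1 H
  atom 12: C, bond orders sum to 3 (valence 4) → 1 H
  atom 13: C, bond orders sum to 4 (valence 4) → 0 H
  atom 14: C, bond orders sum to 4 (valence 4) → 0 H
  atom 15: Br (halogen, monovalent) → 0 H
  atom 16: C, bond orders sum to 4 (valence 4) → 0 H
  atom 17: C with explicit H count 0
  atom 18: N, bond orders sum to 1 (valence 3) → 2 H
  atom 19: C, bond orders sum to 4 (valence 4) → 0 H
  atom 20: O, bond orders sum to 1 (valence 2) → 1 H
  atom 21: O, bond orders sum to 2 (valence 2) → 0 H
Totals → C:13, H:9, Br:1, Cl:1, N:1, O:4, S:1.
In Hill order: C13H9BrClNO4S.

C13H9BrClNO4S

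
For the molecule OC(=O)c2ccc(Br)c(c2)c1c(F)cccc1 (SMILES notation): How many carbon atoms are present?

Count every carbon token in the SMILES (each C, including those in ring-closure positions and inside branches).
Carbon count: 13.

13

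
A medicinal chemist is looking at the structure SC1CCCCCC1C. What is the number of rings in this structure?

In SMILES, each pair of matching ring-closure digits denotes one ring-closing bond; the number of such bonds equals the number of independent rings.
Ring-closure bonds here: 1.

1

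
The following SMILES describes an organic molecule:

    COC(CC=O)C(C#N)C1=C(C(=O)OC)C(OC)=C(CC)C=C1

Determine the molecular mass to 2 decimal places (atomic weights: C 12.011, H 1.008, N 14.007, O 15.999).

First, the molecular formula is C17H21NO5 (counting implicit H from valence).
  C: 17 × 12.011 = 204.187
  H: 21 × 1.008 = 21.168
  N: 1 × 14.007 = 14.007
  O: 5 × 15.999 = 79.995
Sum: 17×12.011 + 21×1.008 + 1×14.007 + 5×15.999 = 319.357 → 319.36 g/mol.

319.36 g/mol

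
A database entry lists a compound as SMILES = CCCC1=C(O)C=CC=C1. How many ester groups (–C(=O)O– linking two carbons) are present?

0

Scan the SMILES for the ester motif — none present.
Groups that are present: 1 hydroxyl.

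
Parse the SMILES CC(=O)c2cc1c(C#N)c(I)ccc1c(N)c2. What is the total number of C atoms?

13

Count every carbon token in the SMILES (each C, including those in ring-closure positions and inside branches).
Carbon count: 13.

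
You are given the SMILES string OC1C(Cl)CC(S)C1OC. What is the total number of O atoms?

Scan the SMILES for O atoms (remember two-letter symbols like Cl and Br are single atoms).
Oxygen count: 2.

2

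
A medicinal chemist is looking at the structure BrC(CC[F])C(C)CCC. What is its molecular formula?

Walk through each heavy atom and fill implicit hydrogens from standard valence (C 4, N 3, O 2, S 2, halogen 1):
  atom 1: Br (halogen, monovalent) → 0 H
  atom 2: C, bond orders sum to 3 (valence 4) → 1 H
  atom 3: C, bond orders sum to 2 (valence 4) → 2 H
  atom 4: C, bond orders sum to 2 (valence 4) → 2 H
  atom 5: F with explicit H count 0
  atom 6: C, bond orders sum to 3 (valence 4) → 1 H
  atom 7: C, bond orders sum to 1 (valence 4) → 3 H
  atom 8: C, bond orders sum to 2 (valence 4) → 2 H
  atom 9: C, bond orders sum to 2 (valence 4) → 2 H
  atom 10: C, bond orders sum to 1 (valence 4) → 3 H
Totals → C:8, H:16, Br:1, F:1.
In Hill order: C8H16BrF.

C8H16BrF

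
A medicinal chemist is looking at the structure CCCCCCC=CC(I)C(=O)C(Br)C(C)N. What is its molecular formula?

Walk through each heavy atom and fill implicit hydrogens from standard valence (C 4, N 3, O 2, S 2, halogen 1):
  atom 1: C, bond orders sum to 1 (valence 4) → 3 H
  atom 2: C, bond orders sum to 2 (valence 4) → 2 H
  atom 3: C, bond orders sum to 2 (valence 4) → 2 H
  atom 4: C, bond orders sum to 2 (valence 4) → 2 H
  atom 5: C, bond orders sum to 2 (valence 4) → 2 H
  atom 6: C, bond orders sum to 2 (valence 4) → 2 H
  atom 7: C, bond orders sum to 3 (valence 4) → 1 H
  atom 8: C, bond orders sum to 3 (valence 4) → 1 H
  atom 9: C, bond orders sum to 3 (valence 4) → 1 H
  atom 10: I (halogen, monovalent) → 0 H
  atom 11: C, bond orders sum to 4 (valence 4) → 0 H
  atom 12: O, bond orders sum to 2 (valence 2) → 0 H
  atom 13: C, bond orders sum to 3 (valence 4) → 1 H
  atom 14: Br (halogen, monovalent) → 0 H
  atom 15: C, bond orders sum to 3 (valence 4) → 1 H
  atom 16: C, bond orders sum to 1 (valence 4) → 3 H
  atom 17: N, bond orders sum to 1 (valence 3) → 2 H
Totals → C:13, H:23, Br:1, I:1, N:1, O:1.

C13H23BrINO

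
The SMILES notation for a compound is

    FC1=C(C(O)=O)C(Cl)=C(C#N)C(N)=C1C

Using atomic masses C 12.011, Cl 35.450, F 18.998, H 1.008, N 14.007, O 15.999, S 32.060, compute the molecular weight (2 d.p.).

First, the molecular formula is C9H6ClFN2O2 (counting implicit H from valence).
  C: 9 × 12.011 = 108.099
  Cl: 1 × 35.450 = 35.450
  F: 1 × 18.998 = 18.998
  H: 6 × 1.008 = 6.048
  N: 2 × 14.007 = 28.014
  O: 2 × 15.999 = 31.998
Sum: 9×12.011 + 1×35.450 + 1×18.998 + 6×1.008 + 2×14.007 + 2×15.999 = 228.607 → 228.61 g/mol.

228.61 g/mol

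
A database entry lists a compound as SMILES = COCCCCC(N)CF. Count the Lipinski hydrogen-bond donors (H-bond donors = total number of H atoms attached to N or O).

2

Donors: find every N or O and count the H atoms it carries.
  atom 2 (O): bond orders sum to 2 → 0 H
  atom 8 (N): bond orders sum to 1 → 2 H
Lipinski HBD = 2.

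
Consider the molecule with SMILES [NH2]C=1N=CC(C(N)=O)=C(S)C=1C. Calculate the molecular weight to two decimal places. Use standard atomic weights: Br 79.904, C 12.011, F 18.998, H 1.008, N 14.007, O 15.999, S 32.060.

First, the molecular formula is C7H9N3OS (counting implicit H from valence).
  C: 7 × 12.011 = 84.077
  H: 9 × 1.008 = 9.072
  N: 3 × 14.007 = 42.021
  O: 1 × 15.999 = 15.999
  S: 1 × 32.060 = 32.060
Sum: 7×12.011 + 9×1.008 + 3×14.007 + 1×15.999 + 1×32.060 = 183.229 → 183.23 g/mol.

183.23 g/mol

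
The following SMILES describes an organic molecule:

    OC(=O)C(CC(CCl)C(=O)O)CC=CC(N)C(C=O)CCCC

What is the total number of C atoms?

16

Count every carbon token in the SMILES (each C, including those in ring-closure positions and inside branches).
Carbon count: 16.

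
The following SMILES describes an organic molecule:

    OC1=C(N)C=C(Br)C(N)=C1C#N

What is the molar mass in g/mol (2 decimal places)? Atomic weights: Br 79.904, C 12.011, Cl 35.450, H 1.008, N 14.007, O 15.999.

First, the molecular formula is C7H6BrN3O (counting implicit H from valence).
  Br: 1 × 79.904 = 79.904
  C: 7 × 12.011 = 84.077
  H: 6 × 1.008 = 6.048
  N: 3 × 14.007 = 42.021
  O: 1 × 15.999 = 15.999
Sum: 1×79.904 + 7×12.011 + 6×1.008 + 3×14.007 + 1×15.999 = 228.049 → 228.05 g/mol.

228.05 g/mol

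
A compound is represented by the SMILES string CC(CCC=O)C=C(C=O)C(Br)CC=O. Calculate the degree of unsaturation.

Degree of unsaturation = (number of rings) + (number of π bonds).
Ring closures in the SMILES: 0.
π bonds: 4 double bonds (each 1 DoU) → 4 DoU from unsaturation.
Total DoU = 0 + 4 = 4.

4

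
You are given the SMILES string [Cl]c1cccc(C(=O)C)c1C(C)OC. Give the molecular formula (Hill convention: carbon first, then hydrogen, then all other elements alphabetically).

C11H13ClO2

Walk through each heavy atom and fill implicit hydrogens from standard valence (C 4, N 3, O 2, S 2, halogen 1); for lowercase aromatic atoms, an aromatic c carries 1 H when it has two neighbours and 0 H with three, and aromatic n carries 0 H:
  atom 1: Cl with explicit H count 0
  atom 2: aromatic c, 3 neighbours → 0 H
  atom 3: aromatic c, 2 neighbours → 1 H
  atom 4: aromatic c, 2 neighbours → 1 H
  atom 5: aromatic c, 2 neighbours → 1 H
  atom 6: aromatic c, 3 neighbours → 0 H
  atom 7: C, bond orders sum to 4 (valence 4) → 0 H
  atom 8: O, bond orders sum to 2 (valence 2) → 0 H
  atom 9: C, bond orders sum to 1 (valence 4) → 3 H
  atom 10: aromatic c, 3 neighbours → 0 H
  atom 11: C, bond orders sum to 3 (valence 4) → 1 H
  atom 12: C, bond orders sum to 1 (valence 4) → 3 H
  atom 13: O, bond orders sum to 2 (valence 2) → 0 H
  atom 14: C, bond orders sum to 1 (valence 4) → 3 H
Totals → C:11, H:13, Cl:1, O:2.
In Hill order: C11H13ClO2.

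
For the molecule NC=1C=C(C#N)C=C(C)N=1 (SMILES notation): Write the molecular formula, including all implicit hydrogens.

Walk through each heavy atom and fill implicit hydrogens from standard valence (C 4, N 3, O 2, S 2, halogen 1):
  atom 1: N, bond orders sum to 1 (valence 3) → 2 H
  atom 2: C, bond orders sum to 4 (valence 4) → 0 H
  atom 3: C, bond orders sum to 3 (valence 4) → 1 H
  atom 4: C, bond orders sum to 4 (valence 4) → 0 H
  atom 5: C, bond orders sum to 4 (valence 4) → 0 H
  atom 6: N, bond orders sum to 3 (valence 3) → 0 H
  atom 7: C, bond orders sum to 3 (valence 4) → 1 H
  atom 8: C, bond orders sum to 4 (valence 4) → 0 H
  atom 9: C, bond orders sum to 1 (valence 4) → 3 H
  atom 10: N, bond orders sum to 3 (valence 3) → 0 H
Totals → C:7, H:7, N:3.
In Hill order: C7H7N3.

C7H7N3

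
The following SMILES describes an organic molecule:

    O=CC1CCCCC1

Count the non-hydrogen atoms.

8

Every atom symbol written in the SMILES (organic subset) is one heavy atom; implicit H are not written.
Heavy atoms by element → C:7, O:1.
Total: 8.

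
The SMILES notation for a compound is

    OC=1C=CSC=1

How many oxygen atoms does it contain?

Scan the SMILES for O atoms (remember two-letter symbols like Cl and Br are single atoms).
Oxygen count: 1.

1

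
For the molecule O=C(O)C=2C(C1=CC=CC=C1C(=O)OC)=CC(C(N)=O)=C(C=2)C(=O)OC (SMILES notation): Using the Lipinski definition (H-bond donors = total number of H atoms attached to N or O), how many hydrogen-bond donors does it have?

3

Donors: find every N or O and count the H atoms it carries.
  atom 1 (O): bond orders sum to 2 → 0 H
  atom 3 (O): bond orders sum to 1 → 1 H
  atom 13 (O): bond orders sum to 2 → 0 H
  atom 14 (O): bond orders sum to 2 → 0 H
  atom 19 (N): bond orders sum to 1 → 2 H
  atom 20 (O): bond orders sum to 2 → 0 H
  atom 24 (O): bond orders sum to 2 → 0 H
  atom 25 (O): bond orders sum to 2 → 0 H
Lipinski HBD = 3.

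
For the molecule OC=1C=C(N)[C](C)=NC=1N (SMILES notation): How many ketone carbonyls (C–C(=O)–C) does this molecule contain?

Scan the SMILES for the ketone motif — none present.
Groups that are present: 1 hydroxyl, 2 primary amine.

0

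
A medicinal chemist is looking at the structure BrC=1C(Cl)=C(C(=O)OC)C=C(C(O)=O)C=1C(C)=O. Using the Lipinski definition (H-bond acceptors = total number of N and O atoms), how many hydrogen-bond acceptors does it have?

N atoms: 0; O atoms: 5.
Lipinski HBA = 0 + 5 = 5.

5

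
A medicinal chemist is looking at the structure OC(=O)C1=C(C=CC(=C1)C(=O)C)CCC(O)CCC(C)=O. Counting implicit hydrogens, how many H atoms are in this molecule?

20

Walk through each heavy atom and fill implicit hydrogens from standard valence (C 4, N 3, O 2, S 2, halogen 1):
  atom 1: O, bond orders sum to 1 (valence 2) → 1 H
  atom 2: C, bond orders sum to 4 (valence 4) → 0 H
  atom 3: O, bond orders sum to 2 (valence 2) → 0 H
  atom 4: C, bond orders sum to 4 (valence 4) → 0 H
  atom 5: C, bond orders sum to 4 (valence 4) → 0 H
  atom 6: C, bond orders sum to 3 (valence 4) → 1 H
  atom 7: C, bond orders sum to 3 (valence 4) → 1 H
  atom 8: C, bond orders sum to 4 (valence 4) → 0 H
  atom 9: C, bond orders sum to 3 (valence 4) → 1 H
  atom 10: C, bond orders sum to 4 (valence 4) → 0 H
  atom 11: O, bond orders sum to 2 (valence 2) → 0 H
  atom 12: C, bond orders sum to 1 (valence 4) → 3 H
  atom 13: C, bond orders sum to 2 (valence 4) → 2 H
  atom 14: C, bond orders sum to 2 (valence 4) → 2 H
  atom 15: C, bond orders sum to 3 (valence 4) → 1 H
  atom 16: O, bond orders sum to 1 (valence 2) → 1 H
  atom 17: C, bond orders sum to 2 (valence 4) → 2 H
  atom 18: C, bond orders sum to 2 (valence 4) → 2 H
  atom 19: C, bond orders sum to 4 (valence 4) → 0 H
  atom 20: C, bond orders sum to 1 (valence 4) → 3 H
  atom 21: O, bond orders sum to 2 (valence 2) → 0 H
Total hydrogens: 20.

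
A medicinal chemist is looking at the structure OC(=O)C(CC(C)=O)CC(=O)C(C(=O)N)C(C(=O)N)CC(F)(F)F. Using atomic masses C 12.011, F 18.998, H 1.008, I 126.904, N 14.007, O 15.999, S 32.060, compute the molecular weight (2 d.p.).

First, the molecular formula is C13H17F3N2O6 (counting implicit H from valence).
  C: 13 × 12.011 = 156.143
  F: 3 × 18.998 = 56.994
  H: 17 × 1.008 = 17.136
  N: 2 × 14.007 = 28.014
  O: 6 × 15.999 = 95.994
Sum: 13×12.011 + 3×18.998 + 17×1.008 + 2×14.007 + 6×15.999 = 354.281 → 354.28 g/mol.

354.28 g/mol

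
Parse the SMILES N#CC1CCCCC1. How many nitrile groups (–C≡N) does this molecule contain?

1

The nitrile motif appears at heavy-atom position 2 in the SMILES.
Nitrile count: 1.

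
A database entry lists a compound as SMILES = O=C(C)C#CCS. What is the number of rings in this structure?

In SMILES, each pair of matching ring-closure digits denotes one ring-closing bond; the number of such bonds equals the number of independent rings.
Ring-closure bonds here: 0.

0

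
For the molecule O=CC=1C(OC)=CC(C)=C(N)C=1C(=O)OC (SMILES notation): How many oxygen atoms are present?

4

Scan the SMILES for O atoms (remember two-letter symbols like Cl and Br are single atoms).
Oxygen count: 4.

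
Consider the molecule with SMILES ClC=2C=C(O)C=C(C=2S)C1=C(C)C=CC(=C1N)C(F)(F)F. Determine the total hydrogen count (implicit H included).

11

Walk through each heavy atom and fill implicit hydrogens from standard valence (C 4, N 3, O 2, S 2, halogen 1):
  atom 1: Cl (halogen, monovalent) → 0 H
  atom 2: C, bond orders sum to 4 (valence 4) → 0 H
  atom 3: C, bond orders sum to 3 (valence 4) → 1 H
  atom 4: C, bond orders sum to 4 (valence 4) → 0 H
  atom 5: O, bond orders sum to 1 (valence 2) → 1 H
  atom 6: C, bond orders sum to 3 (valence 4) → 1 H
  atom 7: C, bond orders sum to 4 (valence 4) → 0 H
  atom 8: C, bond orders sum to 4 (valence 4) → 0 H
  atom 9: S, bond orders sum to 1 (valence 2) → 1 H
  atom 10: C, bond orders sum to 4 (valence 4) → 0 H
  atom 11: C, bond orders sum to 4 (valence 4) → 0 H
  atom 12: C, bond orders sum to 1 (valence 4) → 3 H
  atom 13: C, bond orders sum to 3 (valence 4) → 1 H
  atom 14: C, bond orders sum to 3 (valence 4) → 1 H
  atom 15: C, bond orders sum to 4 (valence 4) → 0 H
  atom 16: C, bond orders sum to 4 (valence 4) → 0 H
  atom 17: N, bond orders sum to 1 (valence 3) → 2 H
  atom 18: C, bond orders sum to 4 (valence 4) → 0 H
  atom 19: F (halogen, monovalent) → 0 H
  atom 20: F (halogen, monovalent) → 0 H
  atom 21: F (halogen, monovalent) → 0 H
Total hydrogens: 11.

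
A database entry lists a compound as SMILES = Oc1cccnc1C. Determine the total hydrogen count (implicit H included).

Walk through each heavy atom and fill implicit hydrogens from standard valence (C 4, N 3, O 2, S 2, halogen 1); for lowercase aromatic atoms, an aromatic c carries 1 H when it has two neighbours and 0 H with three, and aromatic n carries 0 H:
  atom 1: O, bond orders sum to 1 (valence 2) → 1 H
  atom 2: aromatic c, 3 neighbours → 0 H
  atom 3: aromatic c, 2 neighbours → 1 H
  atom 4: aromatic c, 2 neighbours → 1 H
  atom 5: aromatic c, 2 neighbours → 1 H
  atom 6: aromatic n, 2 neighbours → 0 H
  atom 7: aromatic c, 3 neighbours → 0 H
  atom 8: C, bond orders sum to 1 (valence 4) → 3 H
Total hydrogens: 7.

7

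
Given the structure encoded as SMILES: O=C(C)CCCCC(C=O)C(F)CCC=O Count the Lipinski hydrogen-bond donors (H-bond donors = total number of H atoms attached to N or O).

0

Donors: find every N or O and count the H atoms it carries.
  atom 1 (O): bond orders sum to 2 → 0 H
  atom 10 (O): bond orders sum to 2 → 0 H
  atom 16 (O): bond orders sum to 2 → 0 H
Lipinski HBD = 0.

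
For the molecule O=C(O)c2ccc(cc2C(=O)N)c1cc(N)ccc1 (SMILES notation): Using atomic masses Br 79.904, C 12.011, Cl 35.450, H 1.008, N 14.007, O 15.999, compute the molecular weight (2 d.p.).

256.26 g/mol

First, the molecular formula is C14H12N2O3 (counting implicit H from valence).
  C: 14 × 12.011 = 168.154
  H: 12 × 1.008 = 12.096
  N: 2 × 14.007 = 28.014
  O: 3 × 15.999 = 47.997
Sum: 14×12.011 + 12×1.008 + 2×14.007 + 3×15.999 = 256.261 → 256.26 g/mol.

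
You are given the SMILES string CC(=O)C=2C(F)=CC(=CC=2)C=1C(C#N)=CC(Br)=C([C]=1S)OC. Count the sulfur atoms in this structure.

1

Scan the SMILES for S atoms (remember two-letter symbols like Cl and Br are single atoms).
Sulfur count: 1.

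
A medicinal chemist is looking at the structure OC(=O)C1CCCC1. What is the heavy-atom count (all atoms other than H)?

Every atom symbol written in the SMILES (organic subset) is one heavy atom; implicit H are not written.
Heavy atoms by element → C:6, O:2.
Total: 8.

8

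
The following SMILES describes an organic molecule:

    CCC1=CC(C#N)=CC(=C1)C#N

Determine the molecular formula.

Walk through each heavy atom and fill implicit hydrogens from standard valence (C 4, N 3, O 2, S 2, halogen 1):
  atom 1: C, bond orders sum to 1 (valence 4) → 3 H
  atom 2: C, bond orders sum to 2 (valence 4) → 2 H
  atom 3: C, bond orders sum to 4 (valence 4) → 0 H
  atom 4: C, bond orders sum to 3 (valence 4) → 1 H
  atom 5: C, bond orders sum to 4 (valence 4) → 0 H
  atom 6: C, bond orders sum to 4 (valence 4) → 0 H
  atom 7: N, bond orders sum to 3 (valence 3) → 0 H
  atom 8: C, bond orders sum to 3 (valence 4) → 1 H
  atom 9: C, bond orders sum to 4 (valence 4) → 0 H
  atom 10: C, bond orders sum to 3 (valence 4) → 1 H
  atom 11: C, bond orders sum to 4 (valence 4) → 0 H
  atom 12: N, bond orders sum to 3 (valence 3) → 0 H
Totals → C:10, H:8, N:2.

C10H8N2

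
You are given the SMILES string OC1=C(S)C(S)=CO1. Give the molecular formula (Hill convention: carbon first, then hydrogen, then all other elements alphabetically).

C4H4O2S2

Walk through each heavy atom and fill implicit hydrogens from standard valence (C 4, N 3, O 2, S 2, halogen 1):
  atom 1: O, bond orders sum to 1 (valence 2) → 1 H
  atom 2: C, bond orders sum to 4 (valence 4) → 0 H
  atom 3: C, bond orders sum to 4 (valence 4) → 0 H
  atom 4: S, bond orders sum to 1 (valence 2) → 1 H
  atom 5: C, bond orders sum to 4 (valence 4) → 0 H
  atom 6: S, bond orders sum to 1 (valence 2) → 1 H
  atom 7: C, bond orders sum to 3 (valence 4) → 1 H
  atom 8: O, bond orders sum to 2 (valence 2) → 0 H
Totals → C:4, H:4, O:2, S:2.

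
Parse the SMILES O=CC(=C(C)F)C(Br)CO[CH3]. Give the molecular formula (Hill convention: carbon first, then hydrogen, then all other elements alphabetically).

Walk through each heavy atom and fill implicit hydrogens from standard valence (C 4, N 3, O 2, S 2, halogen 1):
  atom 1: O, bond orders sum to 2 (valence 2) → 0 H
  atom 2: C, bond orders sum to 3 (valence 4) → 1 H
  atom 3: C, bond orders sum to 4 (valence 4) → 0 H
  atom 4: C, bond orders sum to 4 (valence 4) → 0 H
  atom 5: C, bond orders sum to 1 (valence 4) → 3 H
  atom 6: F (halogen, monovalent) → 0 H
  atom 7: C, bond orders sum to 3 (valence 4) → 1 H
  atom 8: Br (halogen, monovalent) → 0 H
  atom 9: C, bond orders sum to 2 (valence 4) → 2 H
  atom 10: O, bond orders sum to 2 (valence 2) → 0 H
  atom 11: C with explicit H count 3
Totals → C:7, H:10, Br:1, F:1, O:2.

C7H10BrFO2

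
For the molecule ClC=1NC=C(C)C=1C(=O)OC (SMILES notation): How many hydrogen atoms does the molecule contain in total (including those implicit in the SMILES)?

Walk through each heavy atom and fill implicit hydrogens from standard valence (C 4, N 3, O 2, S 2, halogen 1):
  atom 1: Cl (halogen, monovalent) → 0 H
  atom 2: C, bond orders sum to 4 (valence 4) → 0 H
  atom 3: N, bond orders sum to 2 (valence 3) → 1 H
  atom 4: C, bond orders sum to 3 (valence 4) → 1 H
  atom 5: C, bond orders sum to 4 (valence 4) → 0 H
  atom 6: C, bond orders sum to 1 (valence 4) → 3 H
  atom 7: C, bond orders sum to 4 (valence 4) → 0 H
  atom 8: C, bond orders sum to 4 (valence 4) → 0 H
  atom 9: O, bond orders sum to 2 (valence 2) → 0 H
  atom 10: O, bond orders sum to 2 (valence 2) → 0 H
  atom 11: C, bond orders sum to 1 (valence 4) → 3 H
Total hydrogens: 8.

8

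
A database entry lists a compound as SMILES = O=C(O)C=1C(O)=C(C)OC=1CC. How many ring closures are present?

In SMILES, each pair of matching ring-closure digits denotes one ring-closing bond; the number of such bonds equals the number of independent rings.
Ring-closure bonds here: 1.

1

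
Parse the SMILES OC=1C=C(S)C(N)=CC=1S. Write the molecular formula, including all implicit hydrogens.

C6H7NOS2

Walk through each heavy atom and fill implicit hydrogens from standard valence (C 4, N 3, O 2, S 2, halogen 1):
  atom 1: O, bond orders sum to 1 (valence 2) → 1 H
  atom 2: C, bond orders sum to 4 (valence 4) → 0 H
  atom 3: C, bond orders sum to 3 (valence 4) → 1 H
  atom 4: C, bond orders sum to 4 (valence 4) → 0 H
  atom 5: S, bond orders sum to 1 (valence 2) → 1 H
  atom 6: C, bond orders sum to 4 (valence 4) → 0 H
  atom 7: N, bond orders sum to 1 (valence 3) → 2 H
  atom 8: C, bond orders sum to 3 (valence 4) → 1 H
  atom 9: C, bond orders sum to 4 (valence 4) → 0 H
  atom 10: S, bond orders sum to 1 (valence 2) → 1 H
Totals → C:6, H:7, N:1, O:1, S:2.
In Hill order: C6H7NOS2.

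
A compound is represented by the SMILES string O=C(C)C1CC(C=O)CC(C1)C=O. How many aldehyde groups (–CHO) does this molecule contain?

The aldehyde motif appears at heavy-atom positions 7, 12 in the SMILES.
Other groups present: 1 ketone.
Aldehyde count: 2.

2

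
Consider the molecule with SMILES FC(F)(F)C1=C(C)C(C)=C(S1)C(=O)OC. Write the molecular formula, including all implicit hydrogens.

C9H9F3O2S

Walk through each heavy atom and fill implicit hydrogens from standard valence (C 4, N 3, O 2, S 2, halogen 1):
  atom 1: F (halogen, monovalent) → 0 H
  atom 2: C, bond orders sum to 4 (valence 4) → 0 H
  atom 3: F (halogen, monovalent) → 0 H
  atom 4: F (halogen, monovalent) → 0 H
  atom 5: C, bond orders sum to 4 (valence 4) → 0 H
  atom 6: C, bond orders sum to 4 (valence 4) → 0 H
  atom 7: C, bond orders sum to 1 (valence 4) → 3 H
  atom 8: C, bond orders sum to 4 (valence 4) → 0 H
  atom 9: C, bond orders sum to 1 (valence 4) → 3 H
  atom 10: C, bond orders sum to 4 (valence 4) → 0 H
  atom 11: S, bond orders sum to 2 (valence 2) → 0 H
  atom 12: C, bond orders sum to 4 (valence 4) → 0 H
  atom 13: O, bond orders sum to 2 (valence 2) → 0 H
  atom 14: O, bond orders sum to 2 (valence 2) → 0 H
  atom 15: C, bond orders sum to 1 (valence 4) → 3 H
Totals → C:9, H:9, F:3, O:2, S:1.
In Hill order: C9H9F3O2S.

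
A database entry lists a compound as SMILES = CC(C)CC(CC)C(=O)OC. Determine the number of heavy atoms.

Every atom symbol written in the SMILES (organic subset) is one heavy atom; implicit H are not written.
Heavy atoms by element → C:9, O:2.
Total: 11.

11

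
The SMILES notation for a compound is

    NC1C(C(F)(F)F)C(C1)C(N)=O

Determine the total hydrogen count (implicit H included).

Walk through each heavy atom and fill implicit hydrogens from standard valence (C 4, N 3, O 2, S 2, halogen 1):
  atom 1: N, bond orders sum to 1 (valence 3) → 2 H
  atom 2: C, bond orders sum to 3 (valence 4) → 1 H
  atom 3: C, bond orders sum to 3 (valence 4) → 1 H
  atom 4: C, bond orders sum to 4 (valence 4) → 0 H
  atom 5: F (halogen, monovalent) → 0 H
  atom 6: F (halogen, monovalent) → 0 H
  atom 7: F (halogen, monovalent) → 0 H
  atom 8: C, bond orders sum to 3 (valence 4) → 1 H
  atom 9: C, bond orders sum to 2 (valence 4) → 2 H
  atom 10: C, bond orders sum to 4 (valence 4) → 0 H
  atom 11: N, bond orders sum to 1 (valence 3) → 2 H
  atom 12: O, bond orders sum to 2 (valence 2) → 0 H
Total hydrogens: 9.

9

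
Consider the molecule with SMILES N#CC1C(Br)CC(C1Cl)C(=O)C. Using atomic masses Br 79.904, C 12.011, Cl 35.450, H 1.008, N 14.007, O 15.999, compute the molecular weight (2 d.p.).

250.52 g/mol

First, the molecular formula is C8H9BrClNO (counting implicit H from valence).
  Br: 1 × 79.904 = 79.904
  C: 8 × 12.011 = 96.088
  Cl: 1 × 35.450 = 35.450
  H: 9 × 1.008 = 9.072
  N: 1 × 14.007 = 14.007
  O: 1 × 15.999 = 15.999
Sum: 1×79.904 + 8×12.011 + 1×35.450 + 9×1.008 + 1×14.007 + 1×15.999 = 250.520 → 250.52 g/mol.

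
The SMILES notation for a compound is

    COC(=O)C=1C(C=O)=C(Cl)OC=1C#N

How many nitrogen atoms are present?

1

Scan the SMILES for N atoms (remember two-letter symbols like Cl and Br are single atoms).
Nitrogen count: 1.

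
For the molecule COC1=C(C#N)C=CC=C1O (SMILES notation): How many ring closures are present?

In SMILES, each pair of matching ring-closure digits denotes one ring-closing bond; the number of such bonds equals the number of independent rings.
Ring-closure bonds here: 1.

1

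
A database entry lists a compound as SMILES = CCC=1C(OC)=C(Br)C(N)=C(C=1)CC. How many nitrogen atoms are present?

Scan the SMILES for N atoms (remember two-letter symbols like Cl and Br are single atoms).
Nitrogen count: 1.

1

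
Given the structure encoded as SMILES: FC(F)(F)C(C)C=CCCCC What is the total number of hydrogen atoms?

Walk through each heavy atom and fill implicit hydrogens from standard valence (C 4, N 3, O 2, S 2, halogen 1):
  atom 1: F (halogen, monovalent) → 0 H
  atom 2: C, bond orders sum to 4 (valence 4) → 0 H
  atom 3: F (halogen, monovalent) → 0 H
  atom 4: F (halogen, monovalent) → 0 H
  atom 5: C, bond orders sum to 3 (valence 4) → 1 H
  atom 6: C, bond orders sum to 1 (valence 4) → 3 H
  atom 7: C, bond orders sum to 3 (valence 4) → 1 H
  atom 8: C, bond orders sum to 3 (valence 4) → 1 H
  atom 9: C, bond orders sum to 2 (valence 4) → 2 H
  atom 10: C, bond orders sum to 2 (valence 4) → 2 H
  atom 11: C, bond orders sum to 2 (valence 4) → 2 H
  atom 12: C, bond orders sum to 1 (valence 4) → 3 H
Total hydrogens: 15.

15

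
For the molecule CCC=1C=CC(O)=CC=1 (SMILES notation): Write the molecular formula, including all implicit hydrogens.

Walk through each heavy atom and fill implicit hydrogens from standard valence (C 4, N 3, O 2, S 2, halogen 1):
  atom 1: C, bond orders sum to 1 (valence 4) → 3 H
  atom 2: C, bond orders sum to 2 (valence 4) → 2 H
  atom 3: C, bond orders sum to 4 (valence 4) → 0 H
  atom 4: C, bond orders sum to 3 (valence 4) → 1 H
  atom 5: C, bond orders sum to 3 (valence 4) → 1 H
  atom 6: C, bond orders sum to 4 (valence 4) → 0 H
  atom 7: O, bond orders sum to 1 (valence 2) → 1 H
  atom 8: C, bond orders sum to 3 (valence 4) → 1 H
  atom 9: C, bond orders sum to 3 (valence 4) → 1 H
Totals → C:8, H:10, O:1.

C8H10O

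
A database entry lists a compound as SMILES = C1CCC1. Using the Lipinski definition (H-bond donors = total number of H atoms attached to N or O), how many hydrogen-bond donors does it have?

Donors: find every N or O and count the H atoms it carries.
  (no N or O atoms present)
Lipinski HBD = 0.

0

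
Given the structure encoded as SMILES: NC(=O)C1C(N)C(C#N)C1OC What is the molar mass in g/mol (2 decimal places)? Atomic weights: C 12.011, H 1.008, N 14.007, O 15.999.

169.18 g/mol

First, the molecular formula is C7H11N3O2 (counting implicit H from valence).
  C: 7 × 12.011 = 84.077
  H: 11 × 1.008 = 11.088
  N: 3 × 14.007 = 42.021
  O: 2 × 15.999 = 31.998
Sum: 7×12.011 + 11×1.008 + 3×14.007 + 2×15.999 = 169.184 → 169.18 g/mol.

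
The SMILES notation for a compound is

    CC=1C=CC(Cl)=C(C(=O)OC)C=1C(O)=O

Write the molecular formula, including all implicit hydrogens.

Walk through each heavy atom and fill implicit hydrogens from standard valence (C 4, N 3, O 2, S 2, halogen 1):
  atom 1: C, bond orders sum to 1 (valence 4) → 3 H
  atom 2: C, bond orders sum to 4 (valence 4) → 0 H
  atom 3: C, bond orders sum to 3 (valence 4) → 1 H
  atom 4: C, bond orders sum to 3 (valence 4) → 1 H
  atom 5: C, bond orders sum to 4 (valence 4) → 0 H
  atom 6: Cl (halogen, monovalent) → 0 H
  atom 7: C, bond orders sum to 4 (valence 4) → 0 H
  atom 8: C, bond orders sum to 4 (valence 4) → 0 H
  atom 9: O, bond orders sum to 2 (valence 2) → 0 H
  atom 10: O, bond orders sum to 2 (valence 2) → 0 H
  atom 11: C, bond orders sum to 1 (valence 4) → 3 H
  atom 12: C, bond orders sum to 4 (valence 4) → 0 H
  atom 13: C, bond orders sum to 4 (valence 4) → 0 H
  atom 14: O, bond orders sum to 1 (valence 2) → 1 H
  atom 15: O, bond orders sum to 2 (valence 2) → 0 H
Totals → C:10, H:9, Cl:1, O:4.

C10H9ClO4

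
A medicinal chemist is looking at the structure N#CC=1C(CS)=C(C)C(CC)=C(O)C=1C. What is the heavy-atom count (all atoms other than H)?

Every atom symbol written in the SMILES (organic subset) is one heavy atom; implicit H are not written.
Heavy atoms by element → C:12, N:1, O:1, S:1.
Total: 15.

15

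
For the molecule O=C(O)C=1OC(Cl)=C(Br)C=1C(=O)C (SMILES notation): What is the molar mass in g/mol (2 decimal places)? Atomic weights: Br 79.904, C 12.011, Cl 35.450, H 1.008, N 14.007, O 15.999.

First, the molecular formula is C7H4BrClO4 (counting implicit H from valence).
  Br: 1 × 79.904 = 79.904
  C: 7 × 12.011 = 84.077
  Cl: 1 × 35.450 = 35.450
  H: 4 × 1.008 = 4.032
  O: 4 × 15.999 = 63.996
Sum: 1×79.904 + 7×12.011 + 1×35.450 + 4×1.008 + 4×15.999 = 267.459 → 267.46 g/mol.

267.46 g/mol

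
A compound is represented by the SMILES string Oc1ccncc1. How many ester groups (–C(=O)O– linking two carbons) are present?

0

Scan the SMILES for the ester motif — none present.
Groups that are present: 1 hydroxyl.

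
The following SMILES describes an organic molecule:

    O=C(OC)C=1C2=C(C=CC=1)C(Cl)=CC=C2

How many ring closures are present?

In SMILES, each pair of matching ring-closure digits denotes one ring-closing bond; the number of such bonds equals the number of independent rings.
Ring-closure bonds here: 2.

2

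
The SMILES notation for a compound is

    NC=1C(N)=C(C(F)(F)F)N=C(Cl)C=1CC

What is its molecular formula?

Walk through each heavy atom and fill implicit hydrogens from standard valence (C 4, N 3, O 2, S 2, halogen 1):
  atom 1: N, bond orders sum to 1 (valence 3) → 2 H
  atom 2: C, bond orders sum to 4 (valence 4) → 0 H
  atom 3: C, bond orders sum to 4 (valence 4) → 0 H
  atom 4: N, bond orders sum to 1 (valence 3) → 2 H
  atom 5: C, bond orders sum to 4 (valence 4) → 0 H
  atom 6: C, bond orders sum to 4 (valence 4) → 0 H
  atom 7: F (halogen, monovalent) → 0 H
  atom 8: F (halogen, monovalent) → 0 H
  atom 9: F (halogen, monovalent) → 0 H
  atom 10: N, bond orders sum to 3 (valence 3) → 0 H
  atom 11: C, bond orders sum to 4 (valence 4) → 0 H
  atom 12: Cl (halogen, monovalent) → 0 H
  atom 13: C, bond orders sum to 4 (valence 4) → 0 H
  atom 14: C, bond orders sum to 2 (valence 4) → 2 H
  atom 15: C, bond orders sum to 1 (valence 4) → 3 H
Totals → C:8, H:9, Cl:1, F:3, N:3.
In Hill order: C8H9ClF3N3.

C8H9ClF3N3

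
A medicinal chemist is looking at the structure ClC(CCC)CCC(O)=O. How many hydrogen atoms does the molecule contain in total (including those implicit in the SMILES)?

13

Walk through each heavy atom and fill implicit hydrogens from standard valence (C 4, N 3, O 2, S 2, halogen 1):
  atom 1: Cl (halogen, monovalent) → 0 H
  atom 2: C, bond orders sum to 3 (valence 4) → 1 H
  atom 3: C, bond orders sum to 2 (valence 4) → 2 H
  atom 4: C, bond orders sum to 2 (valence 4) → 2 H
  atom 5: C, bond orders sum to 1 (valence 4) → 3 H
  atom 6: C, bond orders sum to 2 (valence 4) → 2 H
  atom 7: C, bond orders sum to 2 (valence 4) → 2 H
  atom 8: C, bond orders sum to 4 (valence 4) → 0 H
  atom 9: O, bond orders sum to 1 (valence 2) → 1 H
  atom 10: O, bond orders sum to 2 (valence 2) → 0 H
Total hydrogens: 13.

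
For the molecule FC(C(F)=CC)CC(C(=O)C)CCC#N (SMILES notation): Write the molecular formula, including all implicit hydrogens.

Walk through each heavy atom and fill implicit hydrogens from standard valence (C 4, N 3, O 2, S 2, halogen 1):
  atom 1: F (halogen, monovalent) → 0 H
  atom 2: C, bond orders sum to 3 (valence 4) → 1 H
  atom 3: C, bond orders sum to 4 (valence 4) → 0 H
  atom 4: F (halogen, monovalent) → 0 H
  atom 5: C, bond orders sum to 3 (valence 4) → 1 H
  atom 6: C, bond orders sum to 1 (valence 4) → 3 H
  atom 7: C, bond orders sum to 2 (valence 4) → 2 H
  atom 8: C, bond orders sum to 3 (valence 4) → 1 H
  atom 9: C, bond orders sum to 4 (valence 4) → 0 H
  atom 10: O, bond orders sum to 2 (valence 2) → 0 H
  atom 11: C, bond orders sum to 1 (valence 4) → 3 H
  atom 12: C, bond orders sum to 2 (valence 4) → 2 H
  atom 13: C, bond orders sum to 2 (valence 4) → 2 H
  atom 14: C, bond orders sum to 4 (valence 4) → 0 H
  atom 15: N, bond orders sum to 3 (valence 3) → 0 H
Totals → C:11, H:15, F:2, N:1, O:1.
In Hill order: C11H15F2NO.

C11H15F2NO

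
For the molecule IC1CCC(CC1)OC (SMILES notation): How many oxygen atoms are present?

1

Scan the SMILES for O atoms (remember two-letter symbols like Cl and Br are single atoms).
Oxygen count: 1.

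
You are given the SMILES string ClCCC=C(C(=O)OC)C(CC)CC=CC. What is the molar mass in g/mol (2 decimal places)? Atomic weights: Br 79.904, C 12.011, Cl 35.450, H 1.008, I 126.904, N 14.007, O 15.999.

244.76 g/mol

First, the molecular formula is C13H21ClO2 (counting implicit H from valence).
  C: 13 × 12.011 = 156.143
  Cl: 1 × 35.450 = 35.450
  H: 21 × 1.008 = 21.168
  O: 2 × 15.999 = 31.998
Sum: 13×12.011 + 1×35.450 + 21×1.008 + 2×15.999 = 244.759 → 244.76 g/mol.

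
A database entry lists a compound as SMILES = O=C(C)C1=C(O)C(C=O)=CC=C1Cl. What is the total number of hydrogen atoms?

Walk through each heavy atom and fill implicit hydrogens from standard valence (C 4, N 3, O 2, S 2, halogen 1):
  atom 1: O, bond orders sum to 2 (valence 2) → 0 H
  atom 2: C, bond orders sum to 4 (valence 4) → 0 H
  atom 3: C, bond orders sum to 1 (valence 4) → 3 H
  atom 4: C, bond orders sum to 4 (valence 4) → 0 H
  atom 5: C, bond orders sum to 4 (valence 4) → 0 H
  atom 6: O, bond orders sum to 1 (valence 2) → 1 H
  atom 7: C, bond orders sum to 4 (valence 4) → 0 H
  atom 8: C, bond orders sum to 3 (valence 4) → 1 H
  atom 9: O, bond orders sum to 2 (valence 2) → 0 H
  atom 10: C, bond orders sum to 3 (valence 4) → 1 H
  atom 11: C, bond orders sum to 3 (valence 4) → 1 H
  atom 12: C, bond orders sum to 4 (valence 4) → 0 H
  atom 13: Cl (halogen, monovalent) → 0 H
Total hydrogens: 7.

7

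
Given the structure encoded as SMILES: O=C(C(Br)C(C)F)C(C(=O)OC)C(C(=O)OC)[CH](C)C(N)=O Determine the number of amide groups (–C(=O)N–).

The amide motif appears at heavy-atom position 20 in the SMILES.
Other groups present: 2 ester, 1 ketone.
Amide count: 1.

1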